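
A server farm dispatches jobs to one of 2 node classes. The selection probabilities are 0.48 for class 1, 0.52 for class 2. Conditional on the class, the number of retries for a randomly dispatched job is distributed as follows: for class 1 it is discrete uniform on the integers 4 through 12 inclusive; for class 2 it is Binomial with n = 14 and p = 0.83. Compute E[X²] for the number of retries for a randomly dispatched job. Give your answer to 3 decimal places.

105.160

For each component E[X²] = Var + (mean)², giving 1: 70.6667; 2: 137.
Overall E[X²] = 0.48·70.6667 + 0.52·137 = 105.16.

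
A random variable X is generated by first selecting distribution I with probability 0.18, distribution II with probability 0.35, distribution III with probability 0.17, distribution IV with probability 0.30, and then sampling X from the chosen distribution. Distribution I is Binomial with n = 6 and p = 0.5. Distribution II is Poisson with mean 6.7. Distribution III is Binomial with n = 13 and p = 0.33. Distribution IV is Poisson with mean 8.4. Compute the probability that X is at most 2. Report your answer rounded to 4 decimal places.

Conditional on each component, P(X ≤ 2): I: 0.34375; II: 0.0371058; III: 0.144326; IV: 0.0100471.
By total probability, P(X ≤ 2) = 0.18·0.34375 + 0.35·0.0371058 + 0.17·0.144326 + 0.3·0.0100471 = 0.102412.

0.1024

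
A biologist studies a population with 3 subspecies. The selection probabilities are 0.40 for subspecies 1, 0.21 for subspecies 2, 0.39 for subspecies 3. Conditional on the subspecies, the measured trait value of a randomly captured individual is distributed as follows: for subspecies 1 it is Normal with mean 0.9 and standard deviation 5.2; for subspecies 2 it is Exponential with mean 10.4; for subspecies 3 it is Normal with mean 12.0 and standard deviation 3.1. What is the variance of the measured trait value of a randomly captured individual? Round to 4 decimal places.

Per component, 1: μ=0.9, E[X²]=27.85; 2: μ=10.4, E[X²]=216.32; 3: μ=12, E[X²]=153.61.
E[X] = 0.4·0.9 + 0.21·10.4 + 0.39·12 = 7.224.
E[X²] = 0.4·27.85 + 0.21·216.32 + 0.39·153.61 = 116.475.
Var(X) = E[X²] − (E[X])² = 116.475 − 52.1862 = 64.2889.

64.2889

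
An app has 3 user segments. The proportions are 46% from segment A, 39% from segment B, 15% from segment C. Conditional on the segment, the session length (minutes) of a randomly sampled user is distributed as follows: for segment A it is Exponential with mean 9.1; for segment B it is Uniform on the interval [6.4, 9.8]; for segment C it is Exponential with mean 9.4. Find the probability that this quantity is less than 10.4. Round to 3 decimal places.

0.804

Conditional on each segment, P(X < 10.4): A: 0.681093; B: 1; C: 0.669247.
By total probability, P(X < 10.4) = 0.46·0.681093 + 0.39·1 + 0.15·0.669247 = 0.80369.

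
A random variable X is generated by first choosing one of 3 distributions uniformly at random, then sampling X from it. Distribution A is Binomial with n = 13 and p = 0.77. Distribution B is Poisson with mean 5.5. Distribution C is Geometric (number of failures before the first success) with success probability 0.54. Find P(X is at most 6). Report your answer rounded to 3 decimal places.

Conditional on each component, P(X ≤ 6): A: 0.0154169; B: 0.686036; C: 0.995642.
By total probability, P(X ≤ 6) = 0.333333·0.0154169 + 0.333333·0.686036 + 0.333333·0.995642 = 0.565698.

0.566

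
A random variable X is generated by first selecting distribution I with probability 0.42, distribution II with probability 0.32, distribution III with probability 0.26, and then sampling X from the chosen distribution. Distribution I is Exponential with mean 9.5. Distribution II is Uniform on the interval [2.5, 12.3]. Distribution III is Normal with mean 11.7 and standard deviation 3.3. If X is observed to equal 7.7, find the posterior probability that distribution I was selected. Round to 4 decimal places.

Likelihoods f(7.7 | ·): I: 0.0468025; II: 0.102041; III: 0.0579903.
Posterior ∝ prior × likelihood. Numerator for I: 0.42·0.0468025 = 0.0196571.
Normalizing constant: 0.42·0.0468025 + 0.32·0.102041 + 0.26·0.0579903 = 0.0673876.
P(I | observation) = 0.0196571 / 0.0673876 = 0.291701.

0.2917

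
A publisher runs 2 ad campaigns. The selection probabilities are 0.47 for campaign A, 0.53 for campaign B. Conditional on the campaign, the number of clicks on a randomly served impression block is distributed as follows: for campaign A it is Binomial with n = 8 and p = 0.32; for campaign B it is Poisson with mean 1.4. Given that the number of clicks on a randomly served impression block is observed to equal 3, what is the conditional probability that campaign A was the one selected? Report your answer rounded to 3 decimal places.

0.677

Likelihoods P(X=3 | ·): A: 0.266798; B: 0.112777.
Posterior ∝ prior × likelihood. Numerator for A: 0.47·0.266798 = 0.125395.
Normalizing constant: 0.47·0.266798 + 0.53·0.112777 = 0.185167.
P(A | observation) = 0.125395 / 0.185167 = 0.6772.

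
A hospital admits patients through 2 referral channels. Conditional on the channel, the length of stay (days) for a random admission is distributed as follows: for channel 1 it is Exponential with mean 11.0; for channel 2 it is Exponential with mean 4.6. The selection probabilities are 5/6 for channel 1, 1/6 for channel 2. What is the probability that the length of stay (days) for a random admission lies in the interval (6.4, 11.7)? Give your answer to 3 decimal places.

0.206

Conditional on each channel, P(6.4 < X < 11.7): 1: 0.213683; 2: 0.170158.
By total probability, P(6.4 < X < 11.7) = 0.833333·0.213683 + 0.166667·0.170158 = 0.206429.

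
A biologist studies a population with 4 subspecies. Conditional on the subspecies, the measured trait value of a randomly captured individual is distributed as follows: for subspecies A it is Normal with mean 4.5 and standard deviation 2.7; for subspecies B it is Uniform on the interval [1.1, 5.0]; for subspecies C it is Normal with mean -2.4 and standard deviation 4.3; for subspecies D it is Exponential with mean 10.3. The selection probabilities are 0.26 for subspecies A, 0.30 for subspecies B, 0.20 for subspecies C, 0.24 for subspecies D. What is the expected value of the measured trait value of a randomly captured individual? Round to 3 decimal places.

Component means — A: 4.5; B: 3.05; C: -2.4; D: 10.3.
E[X] = 0.26·4.5 + 0.3·3.05 + 0.2·-2.4 + 0.24·10.3 = 4.077.

4.077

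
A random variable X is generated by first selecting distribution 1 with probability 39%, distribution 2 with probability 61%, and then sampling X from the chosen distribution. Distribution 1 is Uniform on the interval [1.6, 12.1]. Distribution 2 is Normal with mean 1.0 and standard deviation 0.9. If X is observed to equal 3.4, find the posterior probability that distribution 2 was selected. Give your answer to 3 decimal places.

Likelihoods f(3.4 | ·): 1: 0.0952381; 2: 0.0126622.
Posterior ∝ prior × likelihood. Numerator for 2: 0.61·0.0126622 = 0.00772395.
Normalizing constant: 0.39·0.0952381 + 0.61·0.0126622 = 0.0448668.
P(2 | observation) = 0.00772395 / 0.0448668 = 0.172153.

0.172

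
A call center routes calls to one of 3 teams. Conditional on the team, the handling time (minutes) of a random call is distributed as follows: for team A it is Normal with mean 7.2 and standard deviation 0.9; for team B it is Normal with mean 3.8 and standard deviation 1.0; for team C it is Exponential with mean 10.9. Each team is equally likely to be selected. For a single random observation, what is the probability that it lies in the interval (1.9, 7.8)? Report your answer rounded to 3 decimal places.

0.690

Conditional on each team, P(1.9 < X < 7.8): A: 0.747507; B: 0.971252; C: 0.351134.
By total probability, P(1.9 < X < 7.8) = 0.333333·0.747507 + 0.333333·0.971252 + 0.333333·0.351134 = 0.689965.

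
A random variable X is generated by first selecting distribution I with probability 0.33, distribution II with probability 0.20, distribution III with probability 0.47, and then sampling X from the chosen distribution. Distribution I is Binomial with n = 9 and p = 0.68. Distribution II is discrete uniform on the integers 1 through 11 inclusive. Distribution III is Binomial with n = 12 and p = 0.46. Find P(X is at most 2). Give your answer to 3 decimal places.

Conditional on each component, P(X ≤ 2): I: 0.00642774; II: 0.181818; III: 0.0363433.
By total probability, P(X ≤ 2) = 0.33·0.00642774 + 0.2·0.181818 + 0.47·0.0363433 = 0.0555661.

0.056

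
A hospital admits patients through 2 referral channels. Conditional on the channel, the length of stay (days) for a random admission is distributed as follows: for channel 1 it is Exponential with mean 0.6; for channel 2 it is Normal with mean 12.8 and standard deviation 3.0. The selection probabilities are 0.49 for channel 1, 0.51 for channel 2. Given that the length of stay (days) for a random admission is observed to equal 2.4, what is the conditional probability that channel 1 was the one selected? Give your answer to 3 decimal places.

Likelihoods f(2.4 | ·): 1: 0.0305261; 2: 0.000326709.
Posterior ∝ prior × likelihood. Numerator for 1: 0.49·0.0305261 = 0.0149578.
Normalizing constant: 0.49·0.0305261 + 0.51·0.000326709 = 0.0151244.
P(1 | observation) = 0.0149578 / 0.0151244 = 0.988983.

0.989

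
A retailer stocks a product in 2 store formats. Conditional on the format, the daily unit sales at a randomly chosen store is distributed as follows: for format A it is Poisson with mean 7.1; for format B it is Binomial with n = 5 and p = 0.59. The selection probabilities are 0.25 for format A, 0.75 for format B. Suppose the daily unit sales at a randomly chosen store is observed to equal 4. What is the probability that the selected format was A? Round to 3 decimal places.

Likelihoods P(X=4 | ·): A: 0.0873638; B: 0.248406.
Posterior ∝ prior × likelihood. Numerator for A: 0.25·0.0873638 = 0.0218409.
Normalizing constant: 0.25·0.0873638 + 0.75·0.248406 = 0.208145.
P(A | observation) = 0.0218409 / 0.208145 = 0.104931.

0.105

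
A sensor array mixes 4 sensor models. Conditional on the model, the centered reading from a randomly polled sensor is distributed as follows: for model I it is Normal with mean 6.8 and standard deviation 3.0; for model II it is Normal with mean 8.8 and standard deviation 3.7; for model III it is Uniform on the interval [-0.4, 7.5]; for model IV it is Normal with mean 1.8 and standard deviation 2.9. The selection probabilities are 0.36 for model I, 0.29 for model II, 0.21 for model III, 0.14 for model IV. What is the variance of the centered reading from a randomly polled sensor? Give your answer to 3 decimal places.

Per component, I: μ=6.8, E[X²]=55.24; II: μ=8.8, E[X²]=91.13; III: μ=3.55, E[X²]=17.8033; IV: μ=1.8, E[X²]=11.65.
E[X] = 0.36·6.8 + 0.29·8.8 + 0.21·3.55 + 0.14·1.8 = 5.9975.
E[X²] = 0.36·55.24 + 0.29·91.13 + 0.21·17.8033 + 0.14·11.65 = 51.6838.
Var(X) = E[X²] − (E[X])² = 51.6838 − 35.97 = 15.7138.

15.714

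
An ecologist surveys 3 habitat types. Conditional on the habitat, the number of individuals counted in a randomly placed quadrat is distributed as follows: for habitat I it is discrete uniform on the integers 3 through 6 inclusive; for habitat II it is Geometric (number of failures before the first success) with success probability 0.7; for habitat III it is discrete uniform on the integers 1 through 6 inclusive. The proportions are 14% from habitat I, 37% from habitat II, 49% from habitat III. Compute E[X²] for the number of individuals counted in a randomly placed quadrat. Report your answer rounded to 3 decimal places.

For each component E[X²] = Var + (mean)², giving I: 21.5; II: 0.795918; III: 15.1667.
Overall E[X²] = 0.14·21.5 + 0.37·0.795918 + 0.49·15.1667 = 10.7362.

10.736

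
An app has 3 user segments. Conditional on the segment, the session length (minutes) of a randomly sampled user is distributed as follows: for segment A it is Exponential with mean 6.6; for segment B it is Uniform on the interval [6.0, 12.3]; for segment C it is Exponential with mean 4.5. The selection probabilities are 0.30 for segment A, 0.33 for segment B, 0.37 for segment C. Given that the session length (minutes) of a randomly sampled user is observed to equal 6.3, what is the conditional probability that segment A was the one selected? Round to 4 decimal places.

Likelihoods f(6.3 | ·): A: 0.0583314; B: 0.15873; C: 0.0547993.
Posterior ∝ prior × likelihood. Numerator for A: 0.3·0.0583314 = 0.0174994.
Normalizing constant: 0.3·0.0583314 + 0.33·0.15873 + 0.37·0.0547993 = 0.0901561.
P(A | observation) = 0.0174994 / 0.0901561 = 0.194101.

0.1941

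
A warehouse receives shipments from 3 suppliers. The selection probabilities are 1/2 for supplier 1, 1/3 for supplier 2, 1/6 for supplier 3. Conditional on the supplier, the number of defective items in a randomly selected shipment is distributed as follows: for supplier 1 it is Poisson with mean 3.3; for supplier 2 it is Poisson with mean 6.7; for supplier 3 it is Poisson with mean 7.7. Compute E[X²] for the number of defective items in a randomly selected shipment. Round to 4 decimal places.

For each component E[X²] = Var + (mean)², giving 1: 14.19; 2: 51.59; 3: 66.99.
Overall E[X²] = 0.5·14.19 + 0.333333·51.59 + 0.166667·66.99 = 35.4567.

35.4567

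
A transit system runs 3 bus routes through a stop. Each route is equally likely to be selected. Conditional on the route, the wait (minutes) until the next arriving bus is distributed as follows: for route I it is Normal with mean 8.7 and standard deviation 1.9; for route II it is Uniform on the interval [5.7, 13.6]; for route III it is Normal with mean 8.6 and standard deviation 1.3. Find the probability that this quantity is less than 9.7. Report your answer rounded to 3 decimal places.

0.669

Conditional on each route, P(X < 9.7): I: 0.700666; II: 0.506329; III: 0.801267.
By total probability, P(X < 9.7) = 0.333333·0.700666 + 0.333333·0.506329 + 0.333333·0.801267 = 0.66942.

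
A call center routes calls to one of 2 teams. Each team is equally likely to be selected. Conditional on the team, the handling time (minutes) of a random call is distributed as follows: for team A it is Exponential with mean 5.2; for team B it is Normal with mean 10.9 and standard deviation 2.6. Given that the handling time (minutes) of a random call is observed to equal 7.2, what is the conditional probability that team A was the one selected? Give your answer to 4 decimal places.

Likelihoods f(7.2 | ·): A: 0.0481577; B: 0.0557419.
Posterior ∝ prior × likelihood. Numerator for A: 0.5·0.0481577 = 0.0240789.
Normalizing constant: 0.5·0.0481577 + 0.5·0.0557419 = 0.0519498.
P(A | observation) = 0.0240789 / 0.0519498 = 0.463503.

0.4635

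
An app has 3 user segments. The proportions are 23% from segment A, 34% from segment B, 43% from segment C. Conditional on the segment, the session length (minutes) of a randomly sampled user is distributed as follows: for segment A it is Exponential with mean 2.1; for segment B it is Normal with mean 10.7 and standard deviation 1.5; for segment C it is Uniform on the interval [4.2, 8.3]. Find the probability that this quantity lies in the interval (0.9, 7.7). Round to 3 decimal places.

Conditional on each segment, P(0.9 < X < 7.7): A: 0.625878; B: 0.0227501; C: 0.853659.
By total probability, P(0.9 < X < 7.7) = 0.23·0.625878 + 0.34·0.0227501 + 0.43·0.853659 = 0.51876.

0.519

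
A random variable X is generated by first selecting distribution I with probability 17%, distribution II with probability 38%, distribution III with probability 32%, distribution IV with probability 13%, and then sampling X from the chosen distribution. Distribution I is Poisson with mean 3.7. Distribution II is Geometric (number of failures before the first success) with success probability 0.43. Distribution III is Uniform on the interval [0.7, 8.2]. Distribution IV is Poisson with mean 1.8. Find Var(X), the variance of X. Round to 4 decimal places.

5.4993

Per component, I: μ=3.7, E[X²]=17.39; II: μ=1.32558, E[X²]=4.83991; III: μ=4.45, E[X²]=24.49; IV: μ=1.8, E[X²]=5.04.
E[X] = 0.17·3.7 + 0.38·1.32558 + 0.32·4.45 + 0.13·1.8 = 2.79072.
E[X²] = 0.17·17.39 + 0.38·4.83991 + 0.32·24.49 + 0.13·5.04 = 13.2875.
Var(X) = E[X²] − (E[X])² = 13.2875 − 7.78812 = 5.49934.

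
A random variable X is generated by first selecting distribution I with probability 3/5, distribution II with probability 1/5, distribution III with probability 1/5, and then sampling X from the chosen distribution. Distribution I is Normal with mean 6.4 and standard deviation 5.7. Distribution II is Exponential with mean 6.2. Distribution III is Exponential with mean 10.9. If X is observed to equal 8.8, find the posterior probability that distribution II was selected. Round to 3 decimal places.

0.143

Likelihoods f(8.8 | ·): I: 0.0640528; II: 0.0390113; III: 0.0409214.
Posterior ∝ prior × likelihood. Numerator for II: 0.2·0.0390113 = 0.00780226.
Normalizing constant: 0.6·0.0640528 + 0.2·0.0390113 + 0.2·0.0409214 = 0.0544182.
P(II | observation) = 0.00780226 / 0.0544182 = 0.143376.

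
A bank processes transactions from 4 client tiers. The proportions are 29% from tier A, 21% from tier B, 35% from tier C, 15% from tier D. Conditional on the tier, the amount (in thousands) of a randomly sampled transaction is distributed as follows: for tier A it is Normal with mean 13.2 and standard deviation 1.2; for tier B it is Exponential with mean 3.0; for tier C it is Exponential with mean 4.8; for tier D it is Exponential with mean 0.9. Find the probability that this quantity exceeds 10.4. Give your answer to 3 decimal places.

Conditional on each tier, P(X > 10.4): A: 0.990185; B: 0.0312209; C: 0.114559; D: 9.58266e-06.
By total probability, P(X > 10.4) = 0.29·0.990185 + 0.21·0.0312209 + 0.35·0.114559 + 0.15·9.58266e-06 = 0.333807.

0.334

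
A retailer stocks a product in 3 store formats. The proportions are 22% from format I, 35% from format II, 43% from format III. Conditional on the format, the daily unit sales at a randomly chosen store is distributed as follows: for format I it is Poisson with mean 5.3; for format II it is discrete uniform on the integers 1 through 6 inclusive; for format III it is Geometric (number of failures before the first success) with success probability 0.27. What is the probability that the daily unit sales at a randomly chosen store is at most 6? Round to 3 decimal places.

0.890

Conditional on each format, P(X ≤ 6): I: 0.717134; II: 1; III: 0.889526.
By total probability, P(X ≤ 6) = 0.22·0.717134 + 0.35·1 + 0.43·0.889526 = 0.890266.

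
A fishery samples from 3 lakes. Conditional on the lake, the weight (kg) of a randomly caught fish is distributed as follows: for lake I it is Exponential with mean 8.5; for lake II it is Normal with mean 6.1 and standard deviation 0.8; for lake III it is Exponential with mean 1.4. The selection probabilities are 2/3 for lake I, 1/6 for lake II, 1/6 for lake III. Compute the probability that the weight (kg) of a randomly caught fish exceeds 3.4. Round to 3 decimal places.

0.628

Conditional on each lake, P(X > 3.4): I: 0.67032; II: 0.999631; III: 0.0881627.
By total probability, P(X > 3.4) = 0.666667·0.67032 + 0.166667·0.999631 + 0.166667·0.0881627 = 0.628179.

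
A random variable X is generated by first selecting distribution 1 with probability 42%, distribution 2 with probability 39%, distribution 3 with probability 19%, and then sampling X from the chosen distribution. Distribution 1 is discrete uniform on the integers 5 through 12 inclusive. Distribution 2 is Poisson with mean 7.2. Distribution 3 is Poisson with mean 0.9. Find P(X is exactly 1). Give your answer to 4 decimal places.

0.0716

Conditional on each component, P(X = 1): 1: 0; 2: 0.00537542; 3: 0.365913.
By total probability, P(X = 1) = 0.42·0 + 0.39·0.00537542 + 0.19·0.365913 = 0.0716198.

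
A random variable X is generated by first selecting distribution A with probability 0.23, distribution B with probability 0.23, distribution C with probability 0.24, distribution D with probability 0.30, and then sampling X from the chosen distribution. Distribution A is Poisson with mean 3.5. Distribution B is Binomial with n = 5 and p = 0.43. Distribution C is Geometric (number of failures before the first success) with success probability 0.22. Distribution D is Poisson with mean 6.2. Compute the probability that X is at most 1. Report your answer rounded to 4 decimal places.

Conditional on each component, P(X ≤ 1): A: 0.135888; B: 0.287123; C: 0.3916; D: 0.0146119.
By total probability, P(X ≤ 1) = 0.23·0.135888 + 0.23·0.287123 + 0.24·0.3916 + 0.3·0.0146119 = 0.19566.

0.1957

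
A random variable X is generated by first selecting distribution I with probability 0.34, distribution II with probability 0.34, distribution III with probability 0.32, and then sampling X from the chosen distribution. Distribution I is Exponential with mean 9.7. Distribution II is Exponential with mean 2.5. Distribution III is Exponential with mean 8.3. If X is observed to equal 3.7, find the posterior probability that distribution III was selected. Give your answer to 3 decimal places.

0.310

Likelihoods f(3.7 | ·): I: 0.0703995; II: 0.0910551; III: 0.0771473.
Posterior ∝ prior × likelihood. Numerator for III: 0.32·0.0771473 = 0.0246871.
Normalizing constant: 0.34·0.0703995 + 0.34·0.0910551 + 0.32·0.0771473 = 0.0795817.
P(III | observation) = 0.0246871 / 0.0795817 = 0.310211.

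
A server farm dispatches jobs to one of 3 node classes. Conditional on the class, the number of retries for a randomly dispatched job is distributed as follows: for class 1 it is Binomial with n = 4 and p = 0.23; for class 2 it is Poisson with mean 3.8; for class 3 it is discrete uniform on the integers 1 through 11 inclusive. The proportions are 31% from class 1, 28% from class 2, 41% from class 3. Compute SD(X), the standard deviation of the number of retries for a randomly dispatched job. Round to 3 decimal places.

Per component, 1: μ=0.92, E[X²]=1.5548; 2: μ=3.8, E[X²]=18.24; 3: μ=6, E[X²]=46.
E[X] = 0.31·0.92 + 0.28·3.8 + 0.41·6 = 3.8092.
E[X²] = 0.31·1.5548 + 0.28·18.24 + 0.41·46 = 24.4492.
Var(X) = E[X²] − (E[X])² = 24.4492 − 14.51 = 9.93918.
SD(X) = √9.93918 = 3.15265.

3.153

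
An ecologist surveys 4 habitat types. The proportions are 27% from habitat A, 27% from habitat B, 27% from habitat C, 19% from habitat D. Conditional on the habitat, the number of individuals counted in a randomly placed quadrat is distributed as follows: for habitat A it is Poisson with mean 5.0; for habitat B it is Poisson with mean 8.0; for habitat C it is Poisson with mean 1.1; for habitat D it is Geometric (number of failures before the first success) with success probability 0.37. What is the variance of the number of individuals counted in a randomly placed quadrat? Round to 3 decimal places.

Per component, A: μ=5, E[X²]=30; B: μ=8, E[X²]=72; C: μ=1.1, E[X²]=2.31; D: μ=1.7027, E[X²]=7.5011.
E[X] = 0.27·5 + 0.27·8 + 0.27·1.1 + 0.19·1.7027 = 4.13051.
E[X²] = 0.27·30 + 0.27·72 + 0.27·2.31 + 0.19·7.5011 = 29.5889.
Var(X) = E[X²] − (E[X])² = 29.5889 − 17.0611 = 12.5278.

12.528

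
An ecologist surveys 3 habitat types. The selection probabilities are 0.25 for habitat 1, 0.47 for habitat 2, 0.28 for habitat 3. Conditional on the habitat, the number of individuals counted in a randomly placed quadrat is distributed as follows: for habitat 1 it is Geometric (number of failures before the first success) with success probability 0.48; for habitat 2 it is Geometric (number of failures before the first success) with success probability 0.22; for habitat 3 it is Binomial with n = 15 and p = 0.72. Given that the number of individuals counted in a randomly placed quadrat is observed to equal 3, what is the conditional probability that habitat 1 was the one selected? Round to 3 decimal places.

Likelihoods P(X=3 | ·): 1: 0.0674918; 2: 0.104401; 3: 3.94371e-05.
Posterior ∝ prior × likelihood. Numerator for 1: 0.25·0.0674918 = 0.016873.
Normalizing constant: 0.25·0.0674918 + 0.47·0.104401 + 0.28·3.94371e-05 = 0.0659527.
P(1 | observation) = 0.016873 / 0.0659527 = 0.255834.

0.256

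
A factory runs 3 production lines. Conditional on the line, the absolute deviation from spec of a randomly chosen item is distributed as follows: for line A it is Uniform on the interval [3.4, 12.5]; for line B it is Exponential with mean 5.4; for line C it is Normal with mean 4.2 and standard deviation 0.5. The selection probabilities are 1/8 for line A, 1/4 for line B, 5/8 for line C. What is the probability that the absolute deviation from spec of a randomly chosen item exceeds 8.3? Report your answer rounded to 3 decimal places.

0.111

Conditional on each line, P(X > 8.3): A: 0.461538; B: 0.215017; C: 1.11022e-16.
By total probability, P(X > 8.3) = 0.125·0.461538 + 0.25·0.215017 + 0.625·1.11022e-16 = 0.111447.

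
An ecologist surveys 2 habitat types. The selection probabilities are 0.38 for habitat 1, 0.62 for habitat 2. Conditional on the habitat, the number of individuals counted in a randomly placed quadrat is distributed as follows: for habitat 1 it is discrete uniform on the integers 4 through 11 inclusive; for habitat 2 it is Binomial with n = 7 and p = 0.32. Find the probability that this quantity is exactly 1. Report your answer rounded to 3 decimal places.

Conditional on each habitat, P(X = 1): 1: 0; 2: 0.221463.
By total probability, P(X = 1) = 0.38·0 + 0.62·0.221463 = 0.137307.

0.137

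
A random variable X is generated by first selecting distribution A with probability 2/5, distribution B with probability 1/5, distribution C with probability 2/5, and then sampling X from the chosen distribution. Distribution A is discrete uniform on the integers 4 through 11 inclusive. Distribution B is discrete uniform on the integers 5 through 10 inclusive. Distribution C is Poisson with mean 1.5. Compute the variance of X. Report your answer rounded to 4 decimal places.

11.9233

Per component, A: μ=7.5, E[X²]=61.5; B: μ=7.5, E[X²]=59.1667; C: μ=1.5, E[X²]=3.75.
E[X] = 0.4·7.5 + 0.2·7.5 + 0.4·1.5 = 5.1.
E[X²] = 0.4·61.5 + 0.2·59.1667 + 0.4·3.75 = 37.9333.
Var(X) = E[X²] − (E[X])² = 37.9333 − 26.01 = 11.9233.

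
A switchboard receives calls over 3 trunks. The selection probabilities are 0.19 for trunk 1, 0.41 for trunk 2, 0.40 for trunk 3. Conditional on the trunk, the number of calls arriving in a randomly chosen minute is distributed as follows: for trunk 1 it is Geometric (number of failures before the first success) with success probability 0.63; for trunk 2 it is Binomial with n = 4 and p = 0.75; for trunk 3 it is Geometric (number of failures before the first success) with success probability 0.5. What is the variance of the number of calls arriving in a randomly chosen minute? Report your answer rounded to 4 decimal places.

2.4070

Per component, 1: μ=0.587302, E[X²]=1.27715; 2: μ=3, E[X²]=9.75; 3: μ=1, E[X²]=3.
E[X] = 0.19·0.587302 + 0.41·3 + 0.4·1 = 1.74159.
E[X²] = 0.19·1.27715 + 0.41·9.75 + 0.4·3 = 5.44016.
Var(X) = E[X²] − (E[X])² = 5.44016 − 3.03313 = 2.40703.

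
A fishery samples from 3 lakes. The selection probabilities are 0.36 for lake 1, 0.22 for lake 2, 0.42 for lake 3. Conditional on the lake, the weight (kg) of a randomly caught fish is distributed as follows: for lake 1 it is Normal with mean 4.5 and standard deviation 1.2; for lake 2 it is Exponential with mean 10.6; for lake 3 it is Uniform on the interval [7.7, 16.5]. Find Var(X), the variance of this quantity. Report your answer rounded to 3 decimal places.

39.836

Per component, 1: μ=4.5, E[X²]=21.69; 2: μ=10.6, E[X²]=224.72; 3: μ=12.1, E[X²]=152.863.
E[X] = 0.36·4.5 + 0.22·10.6 + 0.42·12.1 = 9.034.
E[X²] = 0.36·21.69 + 0.22·224.72 + 0.42·152.863 = 121.449.
Var(X) = E[X²] − (E[X])² = 121.449 − 81.6132 = 39.8362.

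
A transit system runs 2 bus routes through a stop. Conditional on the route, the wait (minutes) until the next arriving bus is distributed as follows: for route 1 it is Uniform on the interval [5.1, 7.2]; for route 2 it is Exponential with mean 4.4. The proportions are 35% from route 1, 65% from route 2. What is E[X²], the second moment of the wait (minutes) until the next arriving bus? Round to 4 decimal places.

For each component E[X²] = Var + (mean)², giving 1: 38.19; 2: 38.72.
Overall E[X²] = 0.35·38.19 + 0.65·38.72 = 38.5345.

38.5345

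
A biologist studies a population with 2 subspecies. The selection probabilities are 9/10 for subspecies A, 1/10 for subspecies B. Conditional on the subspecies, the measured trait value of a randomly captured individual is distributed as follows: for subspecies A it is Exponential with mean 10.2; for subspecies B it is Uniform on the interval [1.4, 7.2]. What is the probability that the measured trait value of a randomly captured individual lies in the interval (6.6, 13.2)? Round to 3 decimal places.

Conditional on each subspecies, P(6.6 < X < 13.2): A: 0.249444; B: 0.103448.
By total probability, P(6.6 < X < 13.2) = 0.9·0.249444 + 0.1·0.103448 = 0.234844.

0.235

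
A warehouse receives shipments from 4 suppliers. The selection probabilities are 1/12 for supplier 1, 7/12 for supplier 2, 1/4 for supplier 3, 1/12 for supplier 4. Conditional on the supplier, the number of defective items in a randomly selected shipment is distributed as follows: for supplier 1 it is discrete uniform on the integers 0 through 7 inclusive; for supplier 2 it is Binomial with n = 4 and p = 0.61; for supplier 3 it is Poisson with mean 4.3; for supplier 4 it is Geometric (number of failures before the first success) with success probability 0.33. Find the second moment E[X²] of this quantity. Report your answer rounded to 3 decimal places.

For each component E[X²] = Var + (mean)², giving 1: 17.5; 2: 6.9052; 3: 22.79; 4: 10.2746.
Overall E[X²] = 0.0833333·17.5 + 0.583333·6.9052 + 0.25·22.79 + 0.0833333·10.2746 = 12.0401.

12.040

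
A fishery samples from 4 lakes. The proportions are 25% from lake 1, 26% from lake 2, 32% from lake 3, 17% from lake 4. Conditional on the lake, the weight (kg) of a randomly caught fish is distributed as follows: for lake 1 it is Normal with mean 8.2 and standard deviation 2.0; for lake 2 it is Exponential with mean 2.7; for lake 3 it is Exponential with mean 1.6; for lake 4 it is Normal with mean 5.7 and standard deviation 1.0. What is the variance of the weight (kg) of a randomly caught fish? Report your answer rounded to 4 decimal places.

11.0142

Per component, 1: μ=8.2, E[X²]=71.24; 2: μ=2.7, E[X²]=14.58; 3: μ=1.6, E[X²]=5.12; 4: μ=5.7, E[X²]=33.49.
E[X] = 0.25·8.2 + 0.26·2.7 + 0.32·1.6 + 0.17·5.7 = 4.233.
E[X²] = 0.25·71.24 + 0.26·14.58 + 0.32·5.12 + 0.17·33.49 = 28.9325.
Var(X) = E[X²] − (E[X])² = 28.9325 − 17.9183 = 11.0142.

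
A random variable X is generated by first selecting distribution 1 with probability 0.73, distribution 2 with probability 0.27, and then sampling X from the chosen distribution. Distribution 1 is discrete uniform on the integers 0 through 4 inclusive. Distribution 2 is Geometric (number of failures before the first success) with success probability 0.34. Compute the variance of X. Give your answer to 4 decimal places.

Per component, 1: μ=2, E[X²]=6; 2: μ=1.94118, E[X²]=9.47751.
E[X] = 0.73·2 + 0.27·1.94118 = 1.98412.
E[X²] = 0.73·6 + 0.27·9.47751 = 6.93893.
Var(X) = E[X²] − (E[X])² = 6.93893 − 3.93672 = 3.0022.

3.0022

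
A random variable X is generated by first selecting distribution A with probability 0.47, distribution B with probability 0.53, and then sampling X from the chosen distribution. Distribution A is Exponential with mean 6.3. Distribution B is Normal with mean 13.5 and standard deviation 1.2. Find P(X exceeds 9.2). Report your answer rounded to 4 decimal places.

0.6390

Conditional on each component, P(X > 9.2): A: 0.232163; B: 0.99983.
By total probability, P(X > 9.2) = 0.47·0.232163 + 0.53·0.99983 = 0.639027.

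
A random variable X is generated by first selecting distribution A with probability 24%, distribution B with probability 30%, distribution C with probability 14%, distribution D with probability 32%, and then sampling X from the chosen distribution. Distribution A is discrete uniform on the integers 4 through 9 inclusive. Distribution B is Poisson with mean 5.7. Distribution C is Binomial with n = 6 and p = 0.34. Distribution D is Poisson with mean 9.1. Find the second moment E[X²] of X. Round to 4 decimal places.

52.4793

For each component E[X²] = Var + (mean)², giving A: 45.1667; B: 38.19; C: 5.508; D: 91.91.
Overall E[X²] = 0.24·45.1667 + 0.3·38.19 + 0.14·5.508 + 0.32·91.91 = 52.4793.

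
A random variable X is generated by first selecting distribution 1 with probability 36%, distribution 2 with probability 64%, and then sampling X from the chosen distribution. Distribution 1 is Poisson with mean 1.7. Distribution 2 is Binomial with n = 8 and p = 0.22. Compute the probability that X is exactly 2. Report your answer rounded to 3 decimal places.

Conditional on each component, P(X = 2): 1: 0.263978; 2: 0.30519.
By total probability, P(X = 2) = 0.36·0.263978 + 0.64·0.30519 = 0.290354.

0.290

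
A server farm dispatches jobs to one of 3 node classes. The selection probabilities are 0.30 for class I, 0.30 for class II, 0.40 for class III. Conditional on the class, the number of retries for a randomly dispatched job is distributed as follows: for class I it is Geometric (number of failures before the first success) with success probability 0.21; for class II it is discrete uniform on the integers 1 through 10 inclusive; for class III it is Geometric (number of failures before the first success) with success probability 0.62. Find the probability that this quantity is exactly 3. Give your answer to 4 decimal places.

0.0747

Conditional on each class, P(X = 3): I: 0.103538; II: 0.1; III: 0.0340206.
By total probability, P(X = 3) = 0.3·0.103538 + 0.3·0.1 + 0.4·0.0340206 = 0.0746697.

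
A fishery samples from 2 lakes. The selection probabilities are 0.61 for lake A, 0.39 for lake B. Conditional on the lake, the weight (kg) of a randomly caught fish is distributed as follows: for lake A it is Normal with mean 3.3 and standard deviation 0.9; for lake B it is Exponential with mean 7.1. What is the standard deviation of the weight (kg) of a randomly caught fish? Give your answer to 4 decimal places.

Per component, A: μ=3.3, E[X²]=11.7; B: μ=7.1, E[X²]=100.82.
E[X] = 0.61·3.3 + 0.39·7.1 = 4.782.
E[X²] = 0.61·11.7 + 0.39·100.82 = 46.4568.
Var(X) = E[X²] − (E[X])² = 46.4568 − 22.8675 = 23.5893.
SD(X) = √23.5893 = 4.85688.

4.8569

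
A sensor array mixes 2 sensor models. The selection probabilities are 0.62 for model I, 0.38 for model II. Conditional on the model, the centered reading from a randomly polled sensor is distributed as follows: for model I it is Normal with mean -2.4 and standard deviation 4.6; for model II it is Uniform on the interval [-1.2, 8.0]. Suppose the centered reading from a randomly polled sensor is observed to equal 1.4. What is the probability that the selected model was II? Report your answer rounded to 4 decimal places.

0.5194

Likelihoods f(1.4 | ·): I: 0.0616548; II: 0.108696.
Posterior ∝ prior × likelihood. Numerator for II: 0.38·0.108696 = 0.0413043.
Normalizing constant: 0.62·0.0616548 + 0.38·0.108696 = 0.0795303.
P(II | observation) = 0.0413043 / 0.0795303 = 0.519354.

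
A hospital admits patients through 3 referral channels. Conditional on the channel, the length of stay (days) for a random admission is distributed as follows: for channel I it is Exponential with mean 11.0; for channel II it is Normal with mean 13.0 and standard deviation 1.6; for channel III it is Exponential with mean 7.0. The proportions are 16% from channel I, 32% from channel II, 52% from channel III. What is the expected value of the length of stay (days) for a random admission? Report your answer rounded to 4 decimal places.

9.5600

Component means — I: 11; II: 13; III: 7.
E[X] = 0.16·11 + 0.32·13 + 0.52·7 = 9.56.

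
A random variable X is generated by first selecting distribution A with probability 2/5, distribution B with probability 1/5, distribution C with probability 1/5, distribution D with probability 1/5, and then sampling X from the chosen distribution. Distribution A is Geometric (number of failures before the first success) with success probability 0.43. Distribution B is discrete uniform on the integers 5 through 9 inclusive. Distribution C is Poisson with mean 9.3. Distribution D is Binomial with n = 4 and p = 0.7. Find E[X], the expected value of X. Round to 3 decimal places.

Component means — A: 1.32558; B: 7; C: 9.3; D: 2.8.
E[X] = 0.4·1.32558 + 0.2·7 + 0.2·9.3 + 0.2·2.8 = 4.35023.

4.350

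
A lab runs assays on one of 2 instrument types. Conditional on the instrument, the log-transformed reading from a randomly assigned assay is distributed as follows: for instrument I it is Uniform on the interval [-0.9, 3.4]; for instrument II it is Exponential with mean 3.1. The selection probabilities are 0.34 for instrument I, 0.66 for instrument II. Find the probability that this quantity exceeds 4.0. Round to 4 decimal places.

0.1816

Conditional on each instrument, P(X > 4.0): I: 0; II: 0.275182.
By total probability, P(X > 4.0) = 0.34·0 + 0.66·0.275182 = 0.18162.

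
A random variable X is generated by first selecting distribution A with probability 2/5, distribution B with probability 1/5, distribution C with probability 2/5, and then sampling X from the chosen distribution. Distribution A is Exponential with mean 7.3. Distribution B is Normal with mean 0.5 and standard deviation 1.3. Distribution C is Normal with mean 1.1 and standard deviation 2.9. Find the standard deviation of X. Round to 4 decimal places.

Per component, A: μ=7.3, E[X²]=106.58; B: μ=0.5, E[X²]=1.94; C: μ=1.1, E[X²]=9.62.
E[X] = 0.4·7.3 + 0.2·0.5 + 0.4·1.1 = 3.46.
E[X²] = 0.4·106.58 + 0.2·1.94 + 0.4·9.62 = 46.868.
Var(X) = E[X²] − (E[X])² = 46.868 − 11.9716 = 34.8964.
SD(X) = √34.8964 = 5.90732.

5.9073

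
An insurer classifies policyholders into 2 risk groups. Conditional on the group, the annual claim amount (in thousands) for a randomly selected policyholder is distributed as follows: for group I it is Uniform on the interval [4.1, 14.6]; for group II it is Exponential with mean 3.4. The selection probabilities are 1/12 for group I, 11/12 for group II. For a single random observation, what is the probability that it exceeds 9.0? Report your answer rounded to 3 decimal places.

Conditional on each group, P(X > 9.0): I: 0.533333; II: 0.0708593.
By total probability, P(X > 9.0) = 0.0833333·0.533333 + 0.916667·0.0708593 = 0.109399.

0.109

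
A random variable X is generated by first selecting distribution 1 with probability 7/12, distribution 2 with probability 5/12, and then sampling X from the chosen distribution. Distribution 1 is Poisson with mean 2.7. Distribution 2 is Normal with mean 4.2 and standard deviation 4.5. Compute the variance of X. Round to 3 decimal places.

10.559

Per component, 1: μ=2.7, E[X²]=9.99; 2: μ=4.2, E[X²]=37.89.
E[X] = 0.583333·2.7 + 0.416667·4.2 = 3.325.
E[X²] = 0.583333·9.99 + 0.416667·37.89 = 21.615.
Var(X) = E[X²] − (E[X])² = 21.615 − 11.0556 = 10.5594.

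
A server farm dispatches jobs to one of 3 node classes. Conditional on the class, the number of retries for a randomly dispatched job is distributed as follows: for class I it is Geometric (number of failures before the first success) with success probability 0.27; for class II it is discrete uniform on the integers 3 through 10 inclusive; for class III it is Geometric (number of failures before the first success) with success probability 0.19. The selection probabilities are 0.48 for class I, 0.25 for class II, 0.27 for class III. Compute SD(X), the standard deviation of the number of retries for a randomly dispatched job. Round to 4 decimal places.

Per component, I: μ=2.7037, E[X²]=17.3237; II: μ=6.5, E[X²]=47.5; III: μ=4.26316, E[X²]=40.6122.
E[X] = 0.48·2.7037 + 0.25·6.5 + 0.27·4.26316 = 4.07383.
E[X²] = 0.48·17.3237 + 0.25·47.5 + 0.27·40.6122 = 31.1557.
Var(X) = E[X²] − (E[X])² = 31.1557 − 16.5961 = 14.5596.
SD(X) = √14.5596 = 3.8157.

3.8157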